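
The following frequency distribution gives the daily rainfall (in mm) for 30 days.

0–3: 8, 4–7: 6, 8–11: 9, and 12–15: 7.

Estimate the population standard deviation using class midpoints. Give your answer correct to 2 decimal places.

4.47

Midpoints: 1.5, 5.5, 9.5, 13.5
n = 30, Σfm = 225, mean = 7.5000
Σfm² = 2287.5
Σf(m − x̄)² = Σfm² − (Σfm)²/n = 2287.5 − 225²/30 = 600.0000
Population variance = 600.0000 / 30 = 20.0000
Standard deviation = √20.0000 = 4.4721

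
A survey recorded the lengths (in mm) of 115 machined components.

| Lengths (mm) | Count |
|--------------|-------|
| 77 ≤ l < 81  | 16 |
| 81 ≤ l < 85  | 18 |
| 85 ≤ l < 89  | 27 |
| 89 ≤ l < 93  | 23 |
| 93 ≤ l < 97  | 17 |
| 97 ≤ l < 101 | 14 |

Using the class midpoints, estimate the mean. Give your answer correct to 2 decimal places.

88.70

Midpoints: 79, 83, 87, 91, 95, 99
Σfm = 16×79 + 18×83 + 27×87 + 23×91 + 17×95 + 14×99 = 10201
n = Σf = 115
Mean = 10201 / 115 = 88.7043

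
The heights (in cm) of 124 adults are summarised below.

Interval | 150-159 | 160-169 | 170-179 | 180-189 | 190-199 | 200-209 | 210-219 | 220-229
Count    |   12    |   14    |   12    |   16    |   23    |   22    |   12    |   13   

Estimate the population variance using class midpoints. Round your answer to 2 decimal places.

Midpoints: 154.5, 164.5, 174.5, 184.5, 194.5, 204.5, 214.5, 224.5
n = 124, Σfm = 23668, mean = 190.8710
Σfm² = 4572801
Σf(m − x̄)² = Σfm² − (Σfm)²/n = 4572801 − 23668²/124 = 55266.9355
Population variance = 55266.9355 / 124 = 445.7011

445.70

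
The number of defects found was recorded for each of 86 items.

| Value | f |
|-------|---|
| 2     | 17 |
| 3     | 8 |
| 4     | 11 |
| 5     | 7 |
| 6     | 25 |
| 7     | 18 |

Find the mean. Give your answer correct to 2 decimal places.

4.80

Values: 2, 3, 4, 5, 6, 7
Σfx = 17×2 + 8×3 + 11×4 + 7×5 + 25×6 + 18×7 = 413
n = Σf = 86
Mean = 413 / 86 = 4.8023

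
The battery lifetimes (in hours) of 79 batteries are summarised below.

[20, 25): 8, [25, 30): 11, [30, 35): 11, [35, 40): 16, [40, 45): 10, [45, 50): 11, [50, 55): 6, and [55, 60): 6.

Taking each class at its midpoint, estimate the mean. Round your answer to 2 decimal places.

38.58

Midpoints: 22.5, 27.5, 32.5, 37.5, 42.5, 47.5, 52.5, 57.5
Σfm = 8×22.5 + 11×27.5 + 11×32.5 + 16×37.5 + 10×42.5 + 11×47.5 + 6×52.5 + 6×57.5 = 3047.5
n = Σf = 79
Mean = 3047.5 / 79 = 38.5759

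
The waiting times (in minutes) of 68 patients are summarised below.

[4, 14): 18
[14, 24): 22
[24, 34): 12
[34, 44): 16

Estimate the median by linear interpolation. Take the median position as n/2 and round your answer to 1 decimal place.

21.3

Cumulative frequencies: 18, 40, 52, 68
n = 68; position = n/2 = 34.
This falls in the class [14, 24): L = 14, F = 18, f = 22, h = 10.
Median ≈ 14 + ((34 − 18) / 22) × 10 = 21.2727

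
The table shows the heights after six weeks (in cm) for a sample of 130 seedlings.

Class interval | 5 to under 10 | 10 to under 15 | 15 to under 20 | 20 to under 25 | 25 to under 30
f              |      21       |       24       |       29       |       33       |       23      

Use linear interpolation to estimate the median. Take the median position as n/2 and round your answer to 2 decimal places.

Cumulative frequencies: 21, 45, 74, 107, 130
n = 130; position = n/2 = 65.
This falls in the class 15 to under 20: L = 15, F = 45, f = 29, h = 5.
Median ≈ 15 + ((65 − 45) / 29) × 5 = 18.4483

18.45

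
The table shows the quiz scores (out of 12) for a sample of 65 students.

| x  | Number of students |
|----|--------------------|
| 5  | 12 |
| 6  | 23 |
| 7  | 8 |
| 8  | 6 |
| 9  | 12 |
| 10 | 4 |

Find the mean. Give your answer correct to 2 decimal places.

Values: 5, 6, 7, 8, 9, 10
Σfx = 12×5 + 23×6 + 8×7 + 6×8 + 12×9 + 4×10 = 450
n = Σf = 65
Mean = 450 / 65 = 6.9231

6.92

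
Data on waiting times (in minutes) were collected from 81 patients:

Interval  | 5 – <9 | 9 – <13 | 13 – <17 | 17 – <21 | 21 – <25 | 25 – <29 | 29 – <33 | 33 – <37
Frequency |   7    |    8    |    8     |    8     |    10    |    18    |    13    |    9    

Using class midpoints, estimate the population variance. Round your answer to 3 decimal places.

Midpoints: 7, 11, 15, 19, 23, 27, 31, 35
n = 81, Σfm = 1843, mean = 22.7531
Σfm² = 47929
Σf(m − x̄)² = Σfm² − (Σfm)²/n = 47929 − 1843²/81 = 5995.0617
Population variance = 5995.0617 / 81 = 74.0131

74.013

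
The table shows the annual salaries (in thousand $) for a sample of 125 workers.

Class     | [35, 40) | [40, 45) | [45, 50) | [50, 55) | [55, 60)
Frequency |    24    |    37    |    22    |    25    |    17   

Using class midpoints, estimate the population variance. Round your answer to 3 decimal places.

44.118

Midpoints: 37.5, 42.5, 47.5, 52.5, 57.5
n = 125, Σfm = 5807.5, mean = 46.4600
Σfm² = 275331.25
Σf(m − x̄)² = Σfm² − (Σfm)²/n = 275331.25 − 5807.5²/125 = 5514.8000
Population variance = 5514.8000 / 125 = 44.1184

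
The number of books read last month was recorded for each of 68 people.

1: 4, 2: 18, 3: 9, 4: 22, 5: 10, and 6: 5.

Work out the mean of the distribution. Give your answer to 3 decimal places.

3.456

Values: 1, 2, 3, 4, 5, 6
Σfx = 4×1 + 18×2 + 9×3 + 22×4 + 10×5 + 5×6 = 235
n = Σf = 68
Mean = 235 / 68 = 3.4559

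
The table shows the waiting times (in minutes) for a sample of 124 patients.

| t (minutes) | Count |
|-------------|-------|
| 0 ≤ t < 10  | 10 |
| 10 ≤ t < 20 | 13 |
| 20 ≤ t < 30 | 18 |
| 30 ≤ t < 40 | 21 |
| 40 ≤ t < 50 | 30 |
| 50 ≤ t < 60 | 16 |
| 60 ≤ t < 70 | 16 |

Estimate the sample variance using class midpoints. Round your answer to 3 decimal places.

315.080

Midpoints: 5, 15, 25, 35, 45, 55, 65
n = 124, Σfm = 4700, mean = 37.9032
Σfm² = 216900
Σf(m − x̄)² = Σfm² − (Σfm)²/n = 216900 − 4700²/124 = 38754.8387
Sample variance = 38754.8387 / 123 = 315.0800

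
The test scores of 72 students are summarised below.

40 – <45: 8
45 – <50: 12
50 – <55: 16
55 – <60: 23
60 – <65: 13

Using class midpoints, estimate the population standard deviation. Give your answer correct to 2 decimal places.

6.26

Midpoints: 42.5, 47.5, 52.5, 57.5, 62.5
n = 72, Σfm = 3885, mean = 53.9583
Σfm² = 212450
Σf(m − x̄)² = Σfm² − (Σfm)²/n = 212450 − 3885²/72 = 2821.8750
Population variance = 2821.8750 / 72 = 39.1927
Standard deviation = √39.1927 = 6.2604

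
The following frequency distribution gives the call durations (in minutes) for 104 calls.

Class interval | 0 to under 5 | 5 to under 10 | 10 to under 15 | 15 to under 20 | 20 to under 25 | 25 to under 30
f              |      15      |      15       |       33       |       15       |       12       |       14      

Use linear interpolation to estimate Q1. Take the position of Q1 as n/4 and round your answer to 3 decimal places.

Cumulative frequencies: 15, 30, 63, 78, 90, 104
n = 104; position = n/4 = 26.
This falls in the class 5 to under 10: L = 5, F = 15, f = 15, h = 5.
Lower quartile ≈ 5 + ((26 − 15) / 15) × 5 = 8.6667

8.667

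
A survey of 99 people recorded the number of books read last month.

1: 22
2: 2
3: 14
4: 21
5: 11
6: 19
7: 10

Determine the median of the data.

Cumulative frequencies: 22, 24, 38, 59, 70, 89, 99
n = 99, so the median is the value in position (n+1)/2 = 50.
Position 50 falls at value 4.

4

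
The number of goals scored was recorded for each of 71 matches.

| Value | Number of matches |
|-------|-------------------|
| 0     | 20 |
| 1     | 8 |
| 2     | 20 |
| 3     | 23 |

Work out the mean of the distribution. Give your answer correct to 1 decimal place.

1.6

Values: 0, 1, 2, 3
Σfx = 20×0 + 8×1 + 20×2 + 23×3 = 117
n = Σf = 71
Mean = 117 / 71 = 1.6479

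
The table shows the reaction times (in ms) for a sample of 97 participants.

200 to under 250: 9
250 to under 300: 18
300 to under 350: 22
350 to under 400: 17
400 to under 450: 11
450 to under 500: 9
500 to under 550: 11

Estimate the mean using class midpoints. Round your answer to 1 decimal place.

Midpoints: 225, 275, 325, 375, 425, 475, 525
Σfm = 9×225 + 18×275 + 22×325 + 17×375 + 11×425 + 9×475 + 11×525 = 35225
n = Σf = 97
Mean = 35225 / 97 = 363.1443

363.1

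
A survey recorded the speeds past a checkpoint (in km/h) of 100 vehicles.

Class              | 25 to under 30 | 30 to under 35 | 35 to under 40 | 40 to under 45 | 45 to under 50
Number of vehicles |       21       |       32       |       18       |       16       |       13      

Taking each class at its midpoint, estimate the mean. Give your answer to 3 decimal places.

Midpoints: 27.5, 32.5, 37.5, 42.5, 47.5
Σfm = 21×27.5 + 32×32.5 + 18×37.5 + 16×42.5 + 13×47.5 = 3590
n = Σf = 100
Mean = 3590 / 100 = 35.9000

35.900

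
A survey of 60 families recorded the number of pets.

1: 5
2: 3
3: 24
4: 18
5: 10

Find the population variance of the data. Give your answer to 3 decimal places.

1.176

Values: 1, 2, 3, 4, 5
n = 60, Σfx = 205, mean = 3.4167
Σfx² = 771
Σf(x − x̄)² = Σfx² − (Σfx)²/n = 771 − 205²/60 = 70.5833
Population variance = 70.5833 / 60 = 1.1764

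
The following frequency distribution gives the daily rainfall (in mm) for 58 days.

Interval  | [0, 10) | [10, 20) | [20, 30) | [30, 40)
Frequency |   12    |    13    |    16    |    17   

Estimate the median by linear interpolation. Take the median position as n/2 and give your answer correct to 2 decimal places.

22.50

Cumulative frequencies: 12, 25, 41, 58
n = 58; position = n/2 = 29.
This falls in the class [20, 30): L = 20, F = 25, f = 16, h = 10.
Median ≈ 20 + ((29 − 25) / 16) × 10 = 22.5000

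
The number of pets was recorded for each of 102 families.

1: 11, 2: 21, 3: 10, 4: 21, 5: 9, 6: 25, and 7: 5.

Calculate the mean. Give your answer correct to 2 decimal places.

Values: 1, 2, 3, 4, 5, 6, 7
Σfx = 11×1 + 21×2 + 10×3 + 21×4 + 9×5 + 25×6 + 5×7 = 397
n = Σf = 102
Mean = 397 / 102 = 3.8922

3.89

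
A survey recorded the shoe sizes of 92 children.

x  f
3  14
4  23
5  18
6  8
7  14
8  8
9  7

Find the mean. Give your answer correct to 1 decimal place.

Values: 3, 4, 5, 6, 7, 8, 9
Σfx = 14×3 + 23×4 + 18×5 + 8×6 + 14×7 + 8×8 + 7×9 = 497
n = Σf = 92
Mean = 497 / 92 = 5.4022

5.4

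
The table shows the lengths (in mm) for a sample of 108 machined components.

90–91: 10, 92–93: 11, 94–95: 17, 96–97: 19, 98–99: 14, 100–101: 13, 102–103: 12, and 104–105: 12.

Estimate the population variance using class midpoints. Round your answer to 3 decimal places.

18.111

Midpoints: 90.5, 92.5, 94.5, 96.5, 98.5, 100.5, 102.5, 104.5
n = 108, Σfm = 10532, mean = 97.5185
Σfm² = 1029021
Σf(m − x̄)² = Σfm² − (Σfm)²/n = 1029021 − 10532²/108 = 1955.9630
Population variance = 1955.9630 / 108 = 18.1108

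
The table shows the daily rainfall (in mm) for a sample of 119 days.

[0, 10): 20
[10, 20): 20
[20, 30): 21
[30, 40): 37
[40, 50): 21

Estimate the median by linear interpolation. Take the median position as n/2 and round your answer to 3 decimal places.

Cumulative frequencies: 20, 40, 61, 98, 119
n = 119; position = n/2 = 59.5.
This falls in the class [20, 30): L = 20, F = 40, f = 21, h = 10.
Median ≈ 20 + ((59.5 − 40) / 21) × 10 = 29.2857

29.286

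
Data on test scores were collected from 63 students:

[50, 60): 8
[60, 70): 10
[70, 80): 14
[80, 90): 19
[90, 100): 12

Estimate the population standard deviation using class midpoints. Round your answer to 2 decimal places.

Midpoints: 55, 65, 75, 85, 95
n = 63, Σfm = 4895, mean = 77.6984
Σfm² = 390775
Σf(m − x̄)² = Σfm² − (Σfm)²/n = 390775 − 4895²/63 = 10441.2698
Population variance = 10441.2698 / 63 = 165.7344
Standard deviation = √165.7344 = 12.8738

12.87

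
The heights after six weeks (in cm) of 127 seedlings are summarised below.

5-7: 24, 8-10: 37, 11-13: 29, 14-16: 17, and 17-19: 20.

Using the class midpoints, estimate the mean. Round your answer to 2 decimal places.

11.34

Midpoints: 6, 9, 12, 15, 18
Σfm = 24×6 + 37×9 + 29×12 + 17×15 + 20×18 = 1440
n = Σf = 127
Mean = 1440 / 127 = 11.3386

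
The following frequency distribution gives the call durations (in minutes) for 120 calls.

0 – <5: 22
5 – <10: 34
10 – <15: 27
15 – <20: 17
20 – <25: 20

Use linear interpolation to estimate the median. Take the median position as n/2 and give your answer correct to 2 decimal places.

10.74

Cumulative frequencies: 22, 56, 83, 100, 120
n = 120; position = n/2 = 60.
This falls in the class 10 – <15: L = 10, F = 56, f = 27, h = 5.
Median ≈ 10 + ((60 − 56) / 27) × 5 = 10.7407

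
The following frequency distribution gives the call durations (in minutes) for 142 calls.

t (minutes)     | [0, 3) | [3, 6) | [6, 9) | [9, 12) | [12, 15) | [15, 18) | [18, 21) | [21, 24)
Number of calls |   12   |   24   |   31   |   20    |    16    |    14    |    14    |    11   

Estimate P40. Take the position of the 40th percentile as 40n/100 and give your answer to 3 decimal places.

8.013

Cumulative frequencies: 12, 36, 67, 87, 103, 117, 131, 142
n = 142; position = 40n/100 = 56.8.
This falls in the class [6, 9): L = 6, F = 36, f = 31, h = 3.
40th percentile ≈ 6 + ((56.8 − 36) / 31) × 3 = 8.0129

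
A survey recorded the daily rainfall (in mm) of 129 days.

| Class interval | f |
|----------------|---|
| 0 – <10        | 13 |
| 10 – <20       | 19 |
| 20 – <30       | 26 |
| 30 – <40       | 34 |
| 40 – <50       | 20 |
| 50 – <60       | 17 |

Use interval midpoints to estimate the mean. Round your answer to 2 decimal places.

31.20

Midpoints: 5, 15, 25, 35, 45, 55
Σfm = 13×5 + 19×15 + 26×25 + 34×35 + 20×45 + 17×55 = 4025
n = Σf = 129
Mean = 4025 / 129 = 31.2016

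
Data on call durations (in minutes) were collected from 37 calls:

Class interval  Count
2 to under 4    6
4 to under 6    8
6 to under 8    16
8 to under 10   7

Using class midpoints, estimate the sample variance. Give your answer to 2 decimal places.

3.83

Midpoints: 3, 5, 7, 9
n = 37, Σfm = 233, mean = 6.2973
Σfm² = 1605
Σf(m − x̄)² = Σfm² − (Σfm)²/n = 1605 − 233²/37 = 137.7297
Sample variance = 137.7297 / 36 = 3.8258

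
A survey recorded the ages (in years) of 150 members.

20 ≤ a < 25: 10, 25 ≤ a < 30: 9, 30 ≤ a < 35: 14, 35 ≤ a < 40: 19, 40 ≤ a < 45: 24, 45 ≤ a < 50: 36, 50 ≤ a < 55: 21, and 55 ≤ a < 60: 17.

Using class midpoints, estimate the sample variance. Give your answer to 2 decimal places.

Midpoints: 22.5, 27.5, 32.5, 37.5, 42.5, 47.5, 52.5, 57.5
n = 150, Σfm = 6450, mean = 43.0000
Σfm² = 292037.5
Σf(m − x̄)² = Σfm² − (Σfm)²/n = 292037.5 − 6450²/150 = 14687.5000
Sample variance = 14687.5000 / 149 = 98.5738

98.57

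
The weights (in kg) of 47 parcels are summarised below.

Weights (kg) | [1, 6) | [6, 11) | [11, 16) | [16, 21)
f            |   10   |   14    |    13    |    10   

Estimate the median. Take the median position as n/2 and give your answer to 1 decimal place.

10.8

Cumulative frequencies: 10, 24, 37, 47
n = 47; position = n/2 = 23.5.
This falls in the class [6, 11): L = 6, F = 10, f = 14, h = 5.
Median ≈ 6 + ((23.5 − 10) / 14) × 5 = 10.8214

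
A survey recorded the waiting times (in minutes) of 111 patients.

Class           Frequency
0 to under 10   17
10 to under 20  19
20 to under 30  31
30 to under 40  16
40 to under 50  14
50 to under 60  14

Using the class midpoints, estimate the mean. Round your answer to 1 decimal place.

28.0

Midpoints: 5, 15, 25, 35, 45, 55
Σfm = 17×5 + 19×15 + 31×25 + 16×35 + 14×45 + 14×55 = 3105
n = Σf = 111
Mean = 3105 / 111 = 27.9730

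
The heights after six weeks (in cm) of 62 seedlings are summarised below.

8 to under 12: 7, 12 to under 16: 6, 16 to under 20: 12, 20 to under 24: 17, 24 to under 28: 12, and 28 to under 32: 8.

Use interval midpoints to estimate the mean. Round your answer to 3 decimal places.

20.903

Midpoints: 10, 14, 18, 22, 26, 30
Σfm = 7×10 + 6×14 + 12×18 + 17×22 + 12×26 + 8×30 = 1296
n = Σf = 62
Mean = 1296 / 62 = 20.9032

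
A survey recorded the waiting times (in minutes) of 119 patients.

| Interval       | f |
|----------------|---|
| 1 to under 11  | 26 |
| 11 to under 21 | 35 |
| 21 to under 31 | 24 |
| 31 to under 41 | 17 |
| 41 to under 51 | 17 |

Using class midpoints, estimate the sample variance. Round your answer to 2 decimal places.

180.60

Midpoints: 6, 16, 26, 36, 46
n = 119, Σfm = 2734, mean = 22.9748
Σfm² = 84124
Σf(m − x̄)² = Σfm² − (Σfm)²/n = 84124 − 2734²/119 = 21310.9244
Sample variance = 21310.9244 / 118 = 180.6011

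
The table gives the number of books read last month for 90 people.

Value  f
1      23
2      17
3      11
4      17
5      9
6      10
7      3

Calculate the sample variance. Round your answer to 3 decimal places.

3.346

Values: 1, 2, 3, 4, 5, 6, 7
n = 90, Σfx = 284, mean = 3.1556
Σfx² = 1194
Σf(x − x̄)² = Σfx² − (Σfx)²/n = 1194 − 284²/90 = 297.8222
Sample variance = 297.8222 / 89 = 3.3463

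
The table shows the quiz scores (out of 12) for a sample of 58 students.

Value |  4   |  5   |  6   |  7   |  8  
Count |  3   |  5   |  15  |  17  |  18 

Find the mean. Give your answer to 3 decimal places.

Values: 4, 5, 6, 7, 8
Σfx = 3×4 + 5×5 + 15×6 + 17×7 + 18×8 = 390
n = Σf = 58
Mean = 390 / 58 = 6.7241

6.724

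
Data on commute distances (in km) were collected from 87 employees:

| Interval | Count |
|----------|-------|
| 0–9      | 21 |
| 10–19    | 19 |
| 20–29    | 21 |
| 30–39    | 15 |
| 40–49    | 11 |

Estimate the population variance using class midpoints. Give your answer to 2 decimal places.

178.60

Midpoints: 4.5, 14.5, 24.5, 34.5, 44.5
n = 87, Σfm = 1891.5, mean = 21.7414
Σfm² = 56661.75
Σf(m − x̄)² = Σfm² − (Σfm)²/n = 56661.75 − 1891.5²/87 = 15537.9310
Population variance = 15537.9310 / 87 = 178.5969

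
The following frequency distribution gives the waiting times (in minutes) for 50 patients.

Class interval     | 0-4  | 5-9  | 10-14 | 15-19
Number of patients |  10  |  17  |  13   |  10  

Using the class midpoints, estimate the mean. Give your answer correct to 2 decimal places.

Midpoints: 2, 7, 12, 17
Σfm = 10×2 + 17×7 + 13×12 + 10×17 = 465
n = Σf = 50
Mean = 465 / 50 = 9.3000

9.30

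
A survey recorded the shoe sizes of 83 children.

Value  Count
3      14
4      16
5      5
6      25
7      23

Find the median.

6

Cumulative frequencies: 14, 30, 35, 60, 83
n = 83, so the median is the value in position (n+1)/2 = 42.
Position 42 falls at value 6.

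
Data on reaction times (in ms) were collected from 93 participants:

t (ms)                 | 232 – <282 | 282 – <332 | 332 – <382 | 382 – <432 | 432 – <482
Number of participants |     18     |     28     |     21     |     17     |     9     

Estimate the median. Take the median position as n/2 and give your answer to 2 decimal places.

Cumulative frequencies: 18, 46, 67, 84, 93
n = 93; position = n/2 = 46.5.
This falls in the class 332 – <382: L = 332, F = 46, f = 21, h = 50.
Median ≈ 332 + ((46.5 − 46) / 21) × 50 = 333.1905

333.19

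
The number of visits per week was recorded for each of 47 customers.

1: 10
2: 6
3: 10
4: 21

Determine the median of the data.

3

Cumulative frequencies: 10, 16, 26, 47
n = 47, so the median is the value in position (n+1)/2 = 24.
Position 24 falls at value 3.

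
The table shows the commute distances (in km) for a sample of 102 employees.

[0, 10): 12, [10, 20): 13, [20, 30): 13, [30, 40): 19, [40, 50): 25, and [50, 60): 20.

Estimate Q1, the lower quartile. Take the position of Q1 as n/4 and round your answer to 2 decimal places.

Cumulative frequencies: 12, 25, 38, 57, 82, 102
n = 102; position = n/4 = 25.5.
This falls in the class [20, 30): L = 20, F = 25, f = 13, h = 10.
Lower quartile ≈ 20 + ((25.5 − 25) / 13) × 10 = 20.3846

20.38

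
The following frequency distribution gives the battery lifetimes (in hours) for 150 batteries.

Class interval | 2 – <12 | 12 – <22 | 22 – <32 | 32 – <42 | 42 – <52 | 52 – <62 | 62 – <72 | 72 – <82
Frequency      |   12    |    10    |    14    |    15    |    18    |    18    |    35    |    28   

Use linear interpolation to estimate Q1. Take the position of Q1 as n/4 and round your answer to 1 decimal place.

33.0

Cumulative frequencies: 12, 22, 36, 51, 69, 87, 122, 150
n = 150; position = n/4 = 37.5.
This falls in the class 32 – <42: L = 32, F = 36, f = 15, h = 10.
Lower quartile ≈ 32 + ((37.5 − 36) / 15) × 10 = 33.0000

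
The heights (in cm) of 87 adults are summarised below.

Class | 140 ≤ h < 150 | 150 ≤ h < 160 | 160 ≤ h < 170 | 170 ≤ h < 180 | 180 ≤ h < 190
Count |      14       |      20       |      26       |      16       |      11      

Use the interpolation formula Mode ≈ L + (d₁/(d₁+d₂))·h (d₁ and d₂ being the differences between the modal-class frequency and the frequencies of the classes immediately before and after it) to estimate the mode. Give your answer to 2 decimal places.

163.75

Modal class: 160 ≤ h < 170 (highest frequency 26).
d₁ = 26 − 20 = 6, d₂ = 26 − 16 = 10
Mode ≈ 160 + (6/(6+10)) × 10 = 160 + 3.7500 = 163.7500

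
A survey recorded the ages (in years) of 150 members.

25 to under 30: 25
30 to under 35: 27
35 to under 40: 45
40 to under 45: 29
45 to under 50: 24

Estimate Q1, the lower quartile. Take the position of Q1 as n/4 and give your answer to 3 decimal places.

Cumulative frequencies: 25, 52, 97, 126, 150
n = 150; position = n/4 = 37.5.
This falls in the class 30 to under 35: L = 30, F = 25, f = 27, h = 5.
Lower quartile ≈ 30 + ((37.5 − 25) / 27) × 5 = 32.3148

32.315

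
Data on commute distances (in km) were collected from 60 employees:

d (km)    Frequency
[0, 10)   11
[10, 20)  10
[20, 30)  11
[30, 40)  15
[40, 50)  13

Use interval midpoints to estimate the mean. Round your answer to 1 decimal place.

Midpoints: 5, 15, 25, 35, 45
Σfm = 11×5 + 10×15 + 11×25 + 15×35 + 13×45 = 1590
n = Σf = 60
Mean = 1590 / 60 = 26.5000

26.5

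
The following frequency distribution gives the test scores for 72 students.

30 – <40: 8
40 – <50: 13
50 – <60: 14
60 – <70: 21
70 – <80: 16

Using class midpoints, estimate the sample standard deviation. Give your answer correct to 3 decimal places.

13.108

Midpoints: 35, 45, 55, 65, 75
n = 72, Σfm = 4200, mean = 58.3333
Σfm² = 257200
Σf(m − x̄)² = Σfm² − (Σfm)²/n = 257200 − 4200²/72 = 12200.0000
Sample variance = 12200.0000 / 71 = 171.8310
Standard deviation = √171.8310 = 13.1084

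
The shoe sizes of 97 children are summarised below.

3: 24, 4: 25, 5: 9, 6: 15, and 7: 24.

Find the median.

4

Cumulative frequencies: 24, 49, 58, 73, 97
n = 97, so the median is the value in position (n+1)/2 = 49.
Position 49 falls at value 4.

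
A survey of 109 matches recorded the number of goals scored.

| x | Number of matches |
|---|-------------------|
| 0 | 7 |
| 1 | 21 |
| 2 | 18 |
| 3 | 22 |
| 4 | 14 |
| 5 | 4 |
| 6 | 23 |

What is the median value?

Cumulative frequencies: 7, 28, 46, 68, 82, 86, 109
n = 109, so the median is the value in position (n+1)/2 = 55.
Position 55 falls at value 3.

3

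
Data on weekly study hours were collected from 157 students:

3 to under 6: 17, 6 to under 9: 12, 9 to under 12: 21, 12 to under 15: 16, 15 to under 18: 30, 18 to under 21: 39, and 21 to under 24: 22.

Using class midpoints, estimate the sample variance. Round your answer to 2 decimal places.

32.73

Midpoints: 4.5, 7.5, 10.5, 13.5, 16.5, 19.5, 22.5
n = 157, Σfm = 2353.5, mean = 14.9904
Σfm² = 40385.25
Σf(m − x̄)² = Σfm² − (Σfm)²/n = 40385.25 − 2353.5²/157 = 5105.2357
Sample variance = 5105.2357 / 156 = 32.7259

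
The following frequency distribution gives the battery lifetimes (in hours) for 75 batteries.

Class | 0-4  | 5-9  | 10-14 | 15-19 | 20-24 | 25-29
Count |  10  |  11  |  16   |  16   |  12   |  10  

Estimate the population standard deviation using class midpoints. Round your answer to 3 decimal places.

Midpoints: 2, 7, 12, 17, 22, 27
n = 75, Σfm = 1095, mean = 14.6000
Σfm² = 20605
Σf(m − x̄)² = Σfm² − (Σfm)²/n = 20605 − 1095²/75 = 4618.0000
Population variance = 4618.0000 / 75 = 61.5733
Standard deviation = √61.5733 = 7.8469

7.847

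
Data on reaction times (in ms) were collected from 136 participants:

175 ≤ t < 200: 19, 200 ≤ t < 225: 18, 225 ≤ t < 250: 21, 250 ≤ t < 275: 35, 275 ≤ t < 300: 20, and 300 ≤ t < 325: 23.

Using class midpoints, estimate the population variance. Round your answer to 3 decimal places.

1650.087

Midpoints: 187.5, 212.5, 237.5, 262.5, 287.5, 312.5
n = 136, Σfm = 34500, mean = 253.6765
Σfm² = 8976250
Σf(m − x̄)² = Σfm² − (Σfm)²/n = 8976250 − 34500²/136 = 224411.7647
Population variance = 224411.7647 / 136 = 1650.0865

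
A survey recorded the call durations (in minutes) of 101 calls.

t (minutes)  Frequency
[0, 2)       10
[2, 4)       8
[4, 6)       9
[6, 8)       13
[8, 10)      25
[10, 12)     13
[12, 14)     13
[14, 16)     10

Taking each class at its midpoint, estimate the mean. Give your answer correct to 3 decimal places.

8.485

Midpoints: 1, 3, 5, 7, 9, 11, 13, 15
Σfm = 10×1 + 8×3 + 9×5 + 13×7 + 25×9 + 13×11 + 13×13 + 10×15 = 857
n = Σf = 101
Mean = 857 / 101 = 8.4851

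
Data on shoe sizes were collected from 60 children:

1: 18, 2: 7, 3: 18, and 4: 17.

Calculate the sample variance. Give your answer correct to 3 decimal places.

Values: 1, 2, 3, 4
n = 60, Σfx = 154, mean = 2.5667
Σfx² = 480
Σf(x − x̄)² = Σfx² − (Σfx)²/n = 480 − 154²/60 = 84.7333
Sample variance = 84.7333 / 59 = 1.4362

1.436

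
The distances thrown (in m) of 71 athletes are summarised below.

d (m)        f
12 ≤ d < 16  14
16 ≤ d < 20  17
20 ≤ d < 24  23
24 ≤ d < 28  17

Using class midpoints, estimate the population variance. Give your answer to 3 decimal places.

Midpoints: 14, 18, 22, 26
n = 71, Σfm = 1450, mean = 20.4225
Σfm² = 30876
Σf(m − x̄)² = Σfm² − (Σfm)²/n = 30876 − 1450²/71 = 1263.3239
Population variance = 1263.3239 / 71 = 17.7933

17.793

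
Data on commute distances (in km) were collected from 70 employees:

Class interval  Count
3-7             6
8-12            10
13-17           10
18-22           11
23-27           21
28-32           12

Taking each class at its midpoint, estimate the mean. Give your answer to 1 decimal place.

19.8

Midpoints: 5, 10, 15, 20, 25, 30
Σfm = 6×5 + 10×10 + 10×15 + 11×20 + 21×25 + 12×30 = 1385
n = Σf = 70
Mean = 1385 / 70 = 19.7857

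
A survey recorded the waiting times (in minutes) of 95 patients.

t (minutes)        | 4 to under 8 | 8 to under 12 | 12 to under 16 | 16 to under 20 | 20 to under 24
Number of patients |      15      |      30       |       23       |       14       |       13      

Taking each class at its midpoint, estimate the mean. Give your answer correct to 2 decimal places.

13.16

Midpoints: 6, 10, 14, 18, 22
Σfm = 15×6 + 30×10 + 23×14 + 14×18 + 13×22 = 1250
n = Σf = 95
Mean = 1250 / 95 = 13.1579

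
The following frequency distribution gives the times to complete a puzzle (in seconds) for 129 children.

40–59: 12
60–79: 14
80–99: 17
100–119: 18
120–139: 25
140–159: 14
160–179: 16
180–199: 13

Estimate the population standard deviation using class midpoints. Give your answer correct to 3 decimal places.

42.181

Midpoints: 49.5, 69.5, 89.5, 109.5, 129.5, 149.5, 169.5, 189.5
n = 129, Σfm = 15565.5, mean = 120.6628
Σfm² = 2107702.25
Σf(m − x̄)² = Σfm² − (Σfm)²/n = 2107702.25 − 15565.5²/129 = 229525.5814
Population variance = 229525.5814 / 129 = 1779.2681
Standard deviation = √1779.2681 = 42.1814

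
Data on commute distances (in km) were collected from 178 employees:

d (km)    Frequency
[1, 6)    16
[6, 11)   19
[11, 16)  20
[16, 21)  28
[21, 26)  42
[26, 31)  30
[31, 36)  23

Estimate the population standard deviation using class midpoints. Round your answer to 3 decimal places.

9.066

Midpoints: 3.5, 8.5, 13.5, 18.5, 23.5, 28.5, 33.5
n = 178, Σfm = 3618, mean = 20.3258
Σfm² = 88170.5
Σf(m − x̄)² = Σfm² − (Σfm)²/n = 88170.5 − 3618²/178 = 14631.6011
Population variance = 14631.6011 / 178 = 82.2000
Standard deviation = √82.2000 = 9.0664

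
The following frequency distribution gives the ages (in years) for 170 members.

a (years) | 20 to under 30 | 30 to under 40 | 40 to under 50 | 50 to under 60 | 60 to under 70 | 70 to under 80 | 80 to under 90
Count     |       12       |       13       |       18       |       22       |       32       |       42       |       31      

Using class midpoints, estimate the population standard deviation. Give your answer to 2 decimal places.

18.14

Midpoints: 25, 35, 45, 55, 65, 75, 85
n = 170, Σfm = 10640, mean = 62.5882
Σfm² = 721850
Σf(m − x̄)² = Σfm² − (Σfm)²/n = 721850 − 10640²/170 = 55911.1765
Population variance = 55911.1765 / 170 = 328.8893
Standard deviation = √328.8893 = 18.1353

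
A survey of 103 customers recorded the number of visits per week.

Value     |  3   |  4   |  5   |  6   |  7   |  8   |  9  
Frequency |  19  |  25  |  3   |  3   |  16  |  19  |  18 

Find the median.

Cumulative frequencies: 19, 44, 47, 50, 66, 85, 103
n = 103, so the median is the value in position (n+1)/2 = 52.
Position 52 falls at value 7.

7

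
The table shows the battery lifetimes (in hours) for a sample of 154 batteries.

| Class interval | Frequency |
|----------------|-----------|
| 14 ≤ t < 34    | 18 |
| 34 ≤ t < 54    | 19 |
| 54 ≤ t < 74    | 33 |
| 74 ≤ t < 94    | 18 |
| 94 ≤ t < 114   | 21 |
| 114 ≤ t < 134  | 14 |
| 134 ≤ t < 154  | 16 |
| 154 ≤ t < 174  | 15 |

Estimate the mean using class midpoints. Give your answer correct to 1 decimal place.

Midpoints: 24, 44, 64, 84, 104, 124, 144, 164
Σfm = 18×24 + 19×44 + 33×64 + 18×84 + 21×104 + 14×124 + 16×144 + 15×164 = 13576
n = Σf = 154
Mean = 13576 / 154 = 88.1558

88.2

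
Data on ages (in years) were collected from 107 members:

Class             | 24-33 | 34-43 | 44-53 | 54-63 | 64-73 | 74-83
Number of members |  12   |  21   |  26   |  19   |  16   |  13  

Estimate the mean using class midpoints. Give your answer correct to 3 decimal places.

Midpoints: 28.5, 38.5, 48.5, 58.5, 68.5, 78.5
Σfm = 12×28.5 + 21×38.5 + 26×48.5 + 19×58.5 + 16×68.5 + 13×78.5 = 5639.5
n = Σf = 107
Mean = 5639.5 / 107 = 52.7056

52.706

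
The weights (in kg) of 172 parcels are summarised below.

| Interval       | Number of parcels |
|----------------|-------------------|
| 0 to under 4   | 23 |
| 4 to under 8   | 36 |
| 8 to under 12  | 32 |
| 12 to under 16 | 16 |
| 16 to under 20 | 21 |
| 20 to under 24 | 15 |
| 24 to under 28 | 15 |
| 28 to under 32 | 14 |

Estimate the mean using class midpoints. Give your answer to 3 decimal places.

13.512

Midpoints: 2, 6, 10, 14, 18, 22, 26, 30
Σfm = 23×2 + 36×6 + 32×10 + 16×14 + 21×18 + 15×22 + 15×26 + 14×30 = 2324
n = Σf = 172
Mean = 2324 / 172 = 13.5116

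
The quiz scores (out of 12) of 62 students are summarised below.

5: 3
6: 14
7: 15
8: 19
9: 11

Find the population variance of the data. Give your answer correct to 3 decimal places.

Values: 5, 6, 7, 8, 9
n = 62, Σfx = 455, mean = 7.3387
Σfx² = 3421
Σf(x − x̄)² = Σfx² − (Σfx)²/n = 3421 − 455²/62 = 81.8871
Population variance = 81.8871 / 62 = 1.3208

1.321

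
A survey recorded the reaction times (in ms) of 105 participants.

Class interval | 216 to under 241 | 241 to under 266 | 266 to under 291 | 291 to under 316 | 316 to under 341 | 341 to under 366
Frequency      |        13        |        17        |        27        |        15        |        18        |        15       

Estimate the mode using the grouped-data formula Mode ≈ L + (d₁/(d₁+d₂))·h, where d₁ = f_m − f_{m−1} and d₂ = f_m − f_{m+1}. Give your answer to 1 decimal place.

277.4

Modal class: 266 to under 291 (highest frequency 27).
d₁ = 27 − 17 = 10, d₂ = 27 − 15 = 12
Mode ≈ 266 + (10/(10+12)) × 25 = 266 + 11.3636 = 277.3636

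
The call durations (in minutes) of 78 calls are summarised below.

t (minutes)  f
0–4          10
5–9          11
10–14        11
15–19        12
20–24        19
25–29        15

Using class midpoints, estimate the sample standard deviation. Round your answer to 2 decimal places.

8.48

Midpoints: 2, 7, 12, 17, 22, 27
n = 78, Σfm = 1256, mean = 16.1026
Σfm² = 25762
Σf(m − x̄)² = Σfm² − (Σfm)²/n = 25762 − 1256²/78 = 5537.1795
Sample variance = 5537.1795 / 77 = 71.9114
Standard deviation = √71.9114 = 8.4801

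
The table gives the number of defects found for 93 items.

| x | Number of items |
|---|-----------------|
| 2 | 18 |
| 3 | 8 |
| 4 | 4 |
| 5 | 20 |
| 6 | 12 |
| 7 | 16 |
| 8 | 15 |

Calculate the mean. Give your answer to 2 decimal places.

5.16

Values: 2, 3, 4, 5, 6, 7, 8
Σfx = 18×2 + 8×3 + 4×4 + 20×5 + 12×6 + 16×7 + 15×8 = 480
n = Σf = 93
Mean = 480 / 93 = 5.1613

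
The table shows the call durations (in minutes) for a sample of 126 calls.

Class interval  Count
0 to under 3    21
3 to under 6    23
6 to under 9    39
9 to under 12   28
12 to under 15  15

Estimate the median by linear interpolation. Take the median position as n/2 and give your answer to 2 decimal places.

7.46

Cumulative frequencies: 21, 44, 83, 111, 126
n = 126; position = n/2 = 63.
This falls in the class 6 to under 9: L = 6, F = 44, f = 39, h = 3.
Median ≈ 6 + ((63 − 44) / 39) × 3 = 7.4615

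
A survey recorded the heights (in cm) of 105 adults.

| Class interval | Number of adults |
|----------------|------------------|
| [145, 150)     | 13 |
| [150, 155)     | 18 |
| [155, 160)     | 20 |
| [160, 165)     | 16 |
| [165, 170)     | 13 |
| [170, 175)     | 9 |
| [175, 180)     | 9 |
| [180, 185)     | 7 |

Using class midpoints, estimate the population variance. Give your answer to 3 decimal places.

Midpoints: 147.5, 152.5, 157.5, 162.5, 167.5, 172.5, 177.5, 182.5
n = 105, Σfm = 17017.5, mean = 162.0714
Σfm² = 2769306.25
Σf(m − x̄)² = Σfm² − (Σfm)²/n = 2769306.25 − 17017.5²/105 = 11255.7143
Population variance = 11255.7143 / 105 = 107.1973

107.197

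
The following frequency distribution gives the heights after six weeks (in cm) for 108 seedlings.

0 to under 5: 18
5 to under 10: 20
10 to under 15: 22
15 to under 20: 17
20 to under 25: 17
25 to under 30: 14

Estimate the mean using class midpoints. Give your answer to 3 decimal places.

14.213

Midpoints: 2.5, 7.5, 12.5, 17.5, 22.5, 27.5
Σfm = 18×2.5 + 20×7.5 + 22×12.5 + 17×17.5 + 17×22.5 + 14×27.5 = 1535
n = Σf = 108
Mean = 1535 / 108 = 14.2130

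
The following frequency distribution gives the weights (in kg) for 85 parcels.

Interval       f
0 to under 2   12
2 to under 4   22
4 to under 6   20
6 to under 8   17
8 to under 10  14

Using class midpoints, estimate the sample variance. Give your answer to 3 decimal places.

6.809

Midpoints: 1, 3, 5, 7, 9
n = 85, Σfm = 423, mean = 4.9765
Σfm² = 2677
Σf(m − x̄)² = Σfm² − (Σfm)²/n = 2677 − 423²/85 = 571.9529
Sample variance = 571.9529 / 84 = 6.8090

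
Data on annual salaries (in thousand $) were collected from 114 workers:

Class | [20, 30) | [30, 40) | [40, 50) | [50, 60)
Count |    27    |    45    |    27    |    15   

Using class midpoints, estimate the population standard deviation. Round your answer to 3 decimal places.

Midpoints: 25, 35, 45, 55
n = 114, Σfm = 4290, mean = 37.6316
Σfm² = 172050
Σf(m − x̄)² = Σfm² − (Σfm)²/n = 172050 − 4290²/114 = 10610.5263
Population variance = 10610.5263 / 114 = 93.0748
Standard deviation = √93.0748 = 9.6475

9.648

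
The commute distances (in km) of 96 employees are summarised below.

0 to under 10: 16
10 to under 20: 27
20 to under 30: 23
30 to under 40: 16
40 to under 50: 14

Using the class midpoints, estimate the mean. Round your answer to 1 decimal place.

23.4

Midpoints: 5, 15, 25, 35, 45
Σfm = 16×5 + 27×15 + 23×25 + 16×35 + 14×45 = 2250
n = Σf = 96
Mean = 2250 / 96 = 23.4375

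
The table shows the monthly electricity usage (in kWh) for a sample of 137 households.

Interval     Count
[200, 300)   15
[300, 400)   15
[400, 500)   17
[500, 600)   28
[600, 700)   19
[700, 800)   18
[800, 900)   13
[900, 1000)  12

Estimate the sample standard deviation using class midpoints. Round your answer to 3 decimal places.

Midpoints: 250, 350, 450, 550, 650, 750, 850, 950
n = 137, Σfm = 80350, mean = 586.4964
Σfm² = 53062500
Σf(m − x̄)² = Σfm² − (Σfm)²/n = 53062500 − 80350²/137 = 5937518.2482
Sample variance = 5937518.2482 / 136 = 43658.2224
Standard deviation = √43658.2224 = 208.9455

208.946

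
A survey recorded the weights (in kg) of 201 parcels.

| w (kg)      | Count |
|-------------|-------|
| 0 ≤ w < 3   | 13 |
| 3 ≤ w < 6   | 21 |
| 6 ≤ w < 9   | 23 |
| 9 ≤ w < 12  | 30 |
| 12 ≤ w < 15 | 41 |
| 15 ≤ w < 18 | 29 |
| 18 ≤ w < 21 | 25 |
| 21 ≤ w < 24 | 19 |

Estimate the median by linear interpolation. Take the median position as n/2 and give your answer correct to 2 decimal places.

12.99

Cumulative frequencies: 13, 34, 57, 87, 128, 157, 182, 201
n = 201; position = n/2 = 100.5.
This falls in the class 12 ≤ w < 15: L = 12, F = 87, f = 41, h = 3.
Median ≈ 12 + ((100.5 − 87) / 41) × 3 = 12.9878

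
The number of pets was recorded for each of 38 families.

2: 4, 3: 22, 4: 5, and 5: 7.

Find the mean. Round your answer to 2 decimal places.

Values: 2, 3, 4, 5
Σfx = 4×2 + 22×3 + 5×4 + 7×5 = 129
n = Σf = 38
Mean = 129 / 38 = 3.3947

3.39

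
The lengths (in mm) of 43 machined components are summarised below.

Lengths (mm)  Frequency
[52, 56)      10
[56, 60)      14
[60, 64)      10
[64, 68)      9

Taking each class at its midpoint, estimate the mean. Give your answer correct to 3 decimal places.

Midpoints: 54, 58, 62, 66
Σfm = 10×54 + 14×58 + 10×62 + 9×66 = 2566
n = Σf = 43
Mean = 2566 / 43 = 59.6744

59.674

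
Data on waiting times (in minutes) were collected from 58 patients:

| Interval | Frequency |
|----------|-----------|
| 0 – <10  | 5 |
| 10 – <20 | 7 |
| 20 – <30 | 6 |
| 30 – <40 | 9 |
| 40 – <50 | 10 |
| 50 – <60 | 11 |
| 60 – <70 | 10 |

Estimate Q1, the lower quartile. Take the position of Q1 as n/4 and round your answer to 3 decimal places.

Cumulative frequencies: 5, 12, 18, 27, 37, 48, 58
n = 58; position = n/4 = 14.5.
This falls in the class 20 – <30: L = 20, F = 12, f = 6, h = 10.
Lower quartile ≈ 20 + ((14.5 − 12) / 6) × 10 = 24.1667

24.167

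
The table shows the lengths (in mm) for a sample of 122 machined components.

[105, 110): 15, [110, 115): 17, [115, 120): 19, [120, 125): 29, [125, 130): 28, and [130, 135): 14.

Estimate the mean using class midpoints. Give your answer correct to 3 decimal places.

120.779

Midpoints: 107.5, 112.5, 117.5, 122.5, 127.5, 132.5
Σfm = 15×107.5 + 17×112.5 + 19×117.5 + 29×122.5 + 28×127.5 + 14×132.5 = 14735
n = Σf = 122
Mean = 14735 / 122 = 120.7787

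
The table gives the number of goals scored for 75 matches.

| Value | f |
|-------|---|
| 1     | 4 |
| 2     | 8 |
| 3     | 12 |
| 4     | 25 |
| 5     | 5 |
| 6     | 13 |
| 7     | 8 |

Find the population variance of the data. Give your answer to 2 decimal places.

Values: 1, 2, 3, 4, 5, 6, 7
n = 75, Σfx = 315, mean = 4.2000
Σfx² = 1529
Σf(x − x̄)² = Σfx² − (Σfx)²/n = 1529 − 315²/75 = 206.0000
Population variance = 206.0000 / 75 = 2.7467

2.75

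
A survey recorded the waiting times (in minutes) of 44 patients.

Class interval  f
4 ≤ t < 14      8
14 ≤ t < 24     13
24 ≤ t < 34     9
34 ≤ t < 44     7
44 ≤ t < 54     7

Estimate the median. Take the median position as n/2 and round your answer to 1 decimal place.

Cumulative frequencies: 8, 21, 30, 37, 44
n = 44; position = n/2 = 22.
This falls in the class 24 ≤ t < 34: L = 24, F = 21, f = 9, h = 10.
Median ≈ 24 + ((22 − 21) / 9) × 10 = 25.1111

25.1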